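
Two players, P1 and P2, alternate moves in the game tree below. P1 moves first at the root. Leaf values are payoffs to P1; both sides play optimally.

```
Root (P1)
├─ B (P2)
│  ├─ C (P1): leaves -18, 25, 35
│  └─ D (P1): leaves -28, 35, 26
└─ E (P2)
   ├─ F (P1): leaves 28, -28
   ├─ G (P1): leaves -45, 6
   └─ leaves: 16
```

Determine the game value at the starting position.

C (P1): max(-18, 25, 35) = 35
D (P1): max(-28, 35, 26) = 35
B (P2): min(35, 35) = 35
F (P1): max(28, -28) = 28
G (P1): max(-45, 6) = 6
E (P2): min(28, 6, 16) = 6
Root (P1): max(35, 6) = 35

35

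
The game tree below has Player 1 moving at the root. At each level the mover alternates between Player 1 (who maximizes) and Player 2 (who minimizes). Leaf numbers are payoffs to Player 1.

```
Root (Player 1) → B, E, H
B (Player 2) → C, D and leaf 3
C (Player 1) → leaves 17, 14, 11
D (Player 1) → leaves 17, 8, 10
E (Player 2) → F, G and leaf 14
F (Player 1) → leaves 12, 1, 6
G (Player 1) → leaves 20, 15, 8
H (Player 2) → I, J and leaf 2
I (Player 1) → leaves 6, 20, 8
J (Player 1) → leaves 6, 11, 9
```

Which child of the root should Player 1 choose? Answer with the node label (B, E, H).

E

C (Player 1): max(17, 14, 11) = 17
D (Player 1): max(17, 8, 10) = 17
B (Player 2): min(17, 17, 3) = 3
F (Player 1): max(12, 1, 6) = 12
G (Player 1): max(20, 15, 8) = 20
E (Player 2): min(12, 20, 14) = 12
I (Player 1): max(6, 20, 8) = 20
J (Player 1): max(6, 11, 9) = 11
H (Player 2): min(20, 11, 2) = 2
Root (Player 1): max(3, 12, 2) = 12
Player 1 picks the child with the highest value: E (value 12).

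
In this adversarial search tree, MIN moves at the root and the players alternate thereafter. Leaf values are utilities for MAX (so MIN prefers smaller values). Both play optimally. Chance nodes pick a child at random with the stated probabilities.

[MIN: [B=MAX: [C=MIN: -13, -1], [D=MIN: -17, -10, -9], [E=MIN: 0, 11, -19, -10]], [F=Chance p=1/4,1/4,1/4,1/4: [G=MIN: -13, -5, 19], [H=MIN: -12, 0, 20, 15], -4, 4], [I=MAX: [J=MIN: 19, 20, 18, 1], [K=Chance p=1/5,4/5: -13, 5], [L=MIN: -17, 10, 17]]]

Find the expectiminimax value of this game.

-13

C (MIN): min(-13, -1) = -13
D (MIN): min(-17, -10, -9) = -17
E (MIN): min(0, 11, -19, -10) = -19
B (MAX): max(-13, -17, -19) = -13
G (MIN): min(-13, -5, 19) = -13
H (MIN): min(-12, 0, 20, 15) = -12
F (Chance): 1/4·-13 + 1/4·-12 + 1/4·-4 + 1/4·4 = -6.25
J (MIN): min(19, 20, 18, 1) = 1
K (Chance): 1/5·-13 + 4/5·5 = 1.4
L (MIN): min(-17, 10, 17) = -17
I (MAX): max(1, 1.4, -17) = 1.4
Root (MIN): min(-13, -6.25, 1.4) = -13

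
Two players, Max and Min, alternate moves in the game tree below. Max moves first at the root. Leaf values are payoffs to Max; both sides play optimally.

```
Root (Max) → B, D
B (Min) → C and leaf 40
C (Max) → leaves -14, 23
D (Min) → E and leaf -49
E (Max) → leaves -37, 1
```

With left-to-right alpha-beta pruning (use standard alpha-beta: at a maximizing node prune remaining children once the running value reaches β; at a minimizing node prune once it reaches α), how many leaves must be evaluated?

5

C [α=-∞,β=+∞]: v=23
B [α=-∞,β=+∞]: v=23
E [α=23,β=+∞]: v=1
D [α=23,β=+∞]: v=1 after child 1 ≤ α → α-cutoff, skip 1
Root [α=-∞,β=+∞]: v=23
Leaves evaluated: 5 of 6.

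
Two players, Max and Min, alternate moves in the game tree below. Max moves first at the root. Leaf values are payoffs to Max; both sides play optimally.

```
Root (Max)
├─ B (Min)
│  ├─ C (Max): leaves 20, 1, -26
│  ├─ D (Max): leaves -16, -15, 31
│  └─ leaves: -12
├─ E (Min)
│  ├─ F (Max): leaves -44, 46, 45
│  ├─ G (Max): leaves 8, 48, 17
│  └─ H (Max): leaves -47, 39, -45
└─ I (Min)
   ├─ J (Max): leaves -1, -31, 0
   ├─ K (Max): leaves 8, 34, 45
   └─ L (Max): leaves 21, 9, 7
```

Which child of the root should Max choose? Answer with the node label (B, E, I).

C (Max): max(20, 1, -26) = 20
D (Max): max(-16, -15, 31) = 31
B (Min): min(20, 31, -12) = -12
F (Max): max(-44, 46, 45) = 46
G (Max): max(8, 48, 17) = 48
H (Max): max(-47, 39, -45) = 39
E (Min): min(46, 48, 39) = 39
J (Max): max(-1, -31, 0) = 0
K (Max): max(8, 34, 45) = 45
L (Max): max(21, 9, 7) = 21
I (Min): min(0, 45, 21) = 0
Root (Max): max(-12, 39, 0) = 39
Max picks the child with the highest value: E (value 39).

E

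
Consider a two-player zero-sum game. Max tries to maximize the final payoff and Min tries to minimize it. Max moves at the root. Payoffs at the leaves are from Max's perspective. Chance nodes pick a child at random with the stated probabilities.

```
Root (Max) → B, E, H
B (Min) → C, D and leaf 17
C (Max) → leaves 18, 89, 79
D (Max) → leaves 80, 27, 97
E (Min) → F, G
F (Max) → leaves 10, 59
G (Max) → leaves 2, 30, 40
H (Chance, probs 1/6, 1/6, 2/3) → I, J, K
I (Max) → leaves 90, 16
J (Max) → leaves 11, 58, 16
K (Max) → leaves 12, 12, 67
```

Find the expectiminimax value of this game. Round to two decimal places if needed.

C (Max): max(18, 89, 79) = 89
D (Max): max(80, 27, 97) = 97
B (Min): min(89, 97, 17) = 17
F (Max): max(10, 59) = 59
G (Max): max(2, 30, 40) = 40
E (Min): min(59, 40) = 40
I (Max): max(90, 16) = 90
J (Max): max(11, 58, 16) = 58
K (Max): max(12, 12, 67) = 67
H (Chance): 1/6·90 + 1/6·58 + 2/3·67 = 69.33
Root (Max): max(17, 40, 69.33) = 69.33

69.33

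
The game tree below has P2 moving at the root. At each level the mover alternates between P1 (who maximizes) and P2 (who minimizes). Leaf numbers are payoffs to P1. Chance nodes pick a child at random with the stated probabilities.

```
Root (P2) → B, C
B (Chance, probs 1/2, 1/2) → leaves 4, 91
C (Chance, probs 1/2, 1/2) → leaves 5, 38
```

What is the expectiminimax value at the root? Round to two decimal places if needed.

21.5

B (Chance): 1/2·4 + 1/2·91 = 47.5
C (Chance): 1/2·5 + 1/2·38 = 21.5
Root (P2): min(47.5, 21.5) = 21.5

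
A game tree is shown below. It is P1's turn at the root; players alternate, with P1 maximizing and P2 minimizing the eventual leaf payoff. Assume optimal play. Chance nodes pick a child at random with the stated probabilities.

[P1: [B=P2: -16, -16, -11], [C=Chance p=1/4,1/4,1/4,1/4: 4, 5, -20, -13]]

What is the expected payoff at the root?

B (P2): min(-16, -16, -11) = -16
C (Chance): 1/4·4 + 1/4·5 + 1/4·-20 + 1/4·-13 = -6
Root (P1): max(-16, -6) = -6

-6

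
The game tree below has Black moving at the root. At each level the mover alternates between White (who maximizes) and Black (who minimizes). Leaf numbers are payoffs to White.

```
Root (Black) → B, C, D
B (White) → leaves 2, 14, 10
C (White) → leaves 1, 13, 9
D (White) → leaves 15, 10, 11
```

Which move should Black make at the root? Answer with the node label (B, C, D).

C

B (White): max(2, 14, 10) = 14
C (White): max(1, 13, 9) = 13
D (White): max(15, 10, 11) = 15
Root (Black): min(14, 13, 15) = 13
Black picks the child with the lowest value: C (value 13).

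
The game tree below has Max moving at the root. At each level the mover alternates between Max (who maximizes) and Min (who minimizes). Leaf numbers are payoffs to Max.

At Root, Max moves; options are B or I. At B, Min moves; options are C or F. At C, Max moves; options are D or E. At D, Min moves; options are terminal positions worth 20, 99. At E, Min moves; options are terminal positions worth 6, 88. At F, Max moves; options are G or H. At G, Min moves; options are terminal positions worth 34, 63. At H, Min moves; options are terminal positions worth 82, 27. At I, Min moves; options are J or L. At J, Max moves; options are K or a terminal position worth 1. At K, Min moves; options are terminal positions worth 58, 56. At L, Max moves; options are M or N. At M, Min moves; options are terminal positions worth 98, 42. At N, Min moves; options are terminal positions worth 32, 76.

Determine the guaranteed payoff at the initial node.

42

D (Min): min(20, 99) = 20
E (Min): min(6, 88) = 6
C (Max): max(20, 6) = 20
G (Min): min(34, 63) = 34
H (Min): min(82, 27) = 27
F (Max): max(34, 27) = 34
B (Min): min(20, 34) = 20
K (Min): min(58, 56) = 56
J (Max): max(56, 1) = 56
M (Min): min(98, 42) = 42
N (Min): min(32, 76) = 32
L (Max): max(42, 32) = 42
I (Min): min(56, 42) = 42
Root (Max): max(20, 42) = 42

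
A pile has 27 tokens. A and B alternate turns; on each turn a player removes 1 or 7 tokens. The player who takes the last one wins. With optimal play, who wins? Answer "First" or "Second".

First

Compute winning (W) and losing (L) positions by backward induction:
i:   0  1  2  3  4  5  6  7  8  9 10 11 12 13 14 15 16 17 18 19 20 21 22 23 24 25 26 27
     L  W  L  W  L  W  L  W  L  W  L  W  L  W  L  W  L  W  L  W  L  W  L  W  L  W  L  W
Position 27 is W, so the first player wins.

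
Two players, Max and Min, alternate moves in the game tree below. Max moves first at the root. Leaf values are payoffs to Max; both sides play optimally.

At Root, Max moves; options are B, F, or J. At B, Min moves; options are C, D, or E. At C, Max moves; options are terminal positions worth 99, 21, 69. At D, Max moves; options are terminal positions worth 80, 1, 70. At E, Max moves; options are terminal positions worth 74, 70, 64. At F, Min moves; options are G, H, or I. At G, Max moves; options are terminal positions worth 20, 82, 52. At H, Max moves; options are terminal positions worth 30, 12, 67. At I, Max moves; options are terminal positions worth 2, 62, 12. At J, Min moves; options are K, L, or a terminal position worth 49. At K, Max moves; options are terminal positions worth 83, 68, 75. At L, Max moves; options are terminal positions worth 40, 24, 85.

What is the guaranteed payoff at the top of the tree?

74

C (Max): max(99, 21, 69) = 99
D (Max): max(80, 1, 70) = 80
E (Max): max(74, 70, 64) = 74
B (Min): min(99, 80, 74) = 74
G (Max): max(20, 82, 52) = 82
H (Max): max(30, 12, 67) = 67
I (Max): max(2, 62, 12) = 62
F (Min): min(82, 67, 62) = 62
K (Max): max(83, 68, 75) = 83
L (Max): max(40, 24, 85) = 85
J (Min): min(83, 85, 49) = 49
Root (Max): max(74, 62, 49) = 74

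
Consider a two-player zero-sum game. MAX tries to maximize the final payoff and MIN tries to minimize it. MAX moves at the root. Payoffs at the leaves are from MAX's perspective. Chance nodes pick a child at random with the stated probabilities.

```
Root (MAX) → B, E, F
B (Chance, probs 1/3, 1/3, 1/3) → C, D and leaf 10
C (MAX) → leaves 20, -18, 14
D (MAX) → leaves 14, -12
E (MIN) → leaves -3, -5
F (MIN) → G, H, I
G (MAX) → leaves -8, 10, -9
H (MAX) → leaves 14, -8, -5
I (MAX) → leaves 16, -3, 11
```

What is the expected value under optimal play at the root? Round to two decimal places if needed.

C (MAX): max(20, -18, 14) = 20
D (MAX): max(14, -12) = 14
B (Chance): 1/3·20 + 1/3·14 + 1/3·10 = 14.67
E (MIN): min(-3, -5) = -5
G (MAX): max(-8, 10, -9) = 10
H (MAX): max(14, -8, -5) = 14
I (MAX): max(16, -3, 11) = 16
F (MIN): min(10, 14, 16) = 10
Root (MAX): max(14.67, -5, 10) = 14.67

14.67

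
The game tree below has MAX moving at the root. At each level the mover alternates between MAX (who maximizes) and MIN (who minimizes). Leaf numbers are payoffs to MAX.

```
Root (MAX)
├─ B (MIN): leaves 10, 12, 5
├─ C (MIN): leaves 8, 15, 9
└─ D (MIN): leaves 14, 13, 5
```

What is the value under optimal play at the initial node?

8

B (MIN): min(10, 12, 5) = 5
C (MIN): min(8, 15, 9) = 8
D (MIN): min(14, 13, 5) = 5
Root (MAX): max(5, 8, 5) = 8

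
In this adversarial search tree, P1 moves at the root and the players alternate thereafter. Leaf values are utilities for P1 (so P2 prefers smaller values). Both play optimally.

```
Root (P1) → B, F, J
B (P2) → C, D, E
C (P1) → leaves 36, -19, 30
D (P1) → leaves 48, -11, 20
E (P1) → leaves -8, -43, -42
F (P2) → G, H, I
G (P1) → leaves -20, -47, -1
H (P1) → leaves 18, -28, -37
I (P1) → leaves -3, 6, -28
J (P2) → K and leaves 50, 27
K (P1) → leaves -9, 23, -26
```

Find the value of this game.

23

C (P1): max(36, -19, 30) = 36
D (P1): max(48, -11, 20) = 48
E (P1): max(-8, -43, -42) = -8
B (P2): min(36, 48, -8) = -8
G (P1): max(-20, -47, -1) = -1
H (P1): max(18, -28, -37) = 18
I (P1): max(-3, 6, -28) = 6
F (P2): min(-1, 18, 6) = -1
K (P1): max(-9, 23, -26) = 23
J (P2): min(23, 50, 27) = 23
Root (P1): max(-8, -1, 23) = 23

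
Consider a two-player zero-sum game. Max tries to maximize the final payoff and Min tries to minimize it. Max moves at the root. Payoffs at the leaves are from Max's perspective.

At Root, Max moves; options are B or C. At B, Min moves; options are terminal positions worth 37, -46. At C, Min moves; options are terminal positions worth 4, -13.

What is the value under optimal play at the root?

-13

B (Min): min(37, -46) = -46
C (Min): min(4, -13) = -13
Root (Max): max(-46, -13) = -13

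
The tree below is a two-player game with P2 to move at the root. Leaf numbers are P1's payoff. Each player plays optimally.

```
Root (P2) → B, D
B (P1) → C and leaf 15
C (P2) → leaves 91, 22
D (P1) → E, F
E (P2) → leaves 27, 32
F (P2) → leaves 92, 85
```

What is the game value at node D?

85

E: min(27, 32) = 27
F: min(92, 85) = 85
D: max(27, 85) = 85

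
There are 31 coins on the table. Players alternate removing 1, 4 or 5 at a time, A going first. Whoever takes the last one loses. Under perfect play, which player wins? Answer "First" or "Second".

First

Positions where the player to move wins (W) vs loses (L):
i:   0  1  2  3  4  5  6  7  8  9 10 11 12 13 14 15 16 17 18 19 20 21 22 23 24 25 26 27 28 29 30 31
     W  L  W  L  W  W  W  W  W  L  W  L  W  W  W  W  W  L  W  L  W  W  W  W  W  L  W  L  W  W  W  W
Position 31 is W, so the first player wins.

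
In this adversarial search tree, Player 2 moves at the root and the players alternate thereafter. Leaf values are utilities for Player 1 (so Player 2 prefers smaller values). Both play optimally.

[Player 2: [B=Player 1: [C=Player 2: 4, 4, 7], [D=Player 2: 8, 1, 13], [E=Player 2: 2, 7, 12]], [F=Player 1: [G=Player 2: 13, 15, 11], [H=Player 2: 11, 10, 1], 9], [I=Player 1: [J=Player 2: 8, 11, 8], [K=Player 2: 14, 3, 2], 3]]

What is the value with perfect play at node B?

C: min(4, 4, 7) = 4
D: min(8, 1, 13) = 1
E: min(2, 7, 12) = 2
B: max(4, 1, 2) = 4

4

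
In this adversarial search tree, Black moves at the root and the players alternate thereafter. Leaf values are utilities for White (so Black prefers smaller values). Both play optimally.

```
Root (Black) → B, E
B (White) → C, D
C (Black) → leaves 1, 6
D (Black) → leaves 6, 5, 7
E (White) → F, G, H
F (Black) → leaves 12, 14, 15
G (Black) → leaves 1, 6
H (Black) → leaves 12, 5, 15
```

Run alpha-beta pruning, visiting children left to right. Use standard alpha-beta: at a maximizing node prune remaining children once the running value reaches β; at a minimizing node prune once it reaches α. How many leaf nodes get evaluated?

C [α=-∞,β=+∞]: v=1
D [α=1,β=+∞]: v=5
B [α=-∞,β=+∞]: v=5
F [α=-∞,β=5]: v=12
E [α=-∞,β=5]: v=12 after child 1 ≥ β → β-cutoff, skip 2
Root [α=-∞,β=+∞]: v=5
Leaves evaluated: 8 of 13.

8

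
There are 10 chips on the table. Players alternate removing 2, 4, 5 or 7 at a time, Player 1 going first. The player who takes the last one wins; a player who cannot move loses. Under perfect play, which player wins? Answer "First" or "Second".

i:   0  1  2  3  4  5  6  7  8  9 10
     L  L  W  W  W  W  W  W  W  L  L
Position 10 is L, so the second player wins.

Second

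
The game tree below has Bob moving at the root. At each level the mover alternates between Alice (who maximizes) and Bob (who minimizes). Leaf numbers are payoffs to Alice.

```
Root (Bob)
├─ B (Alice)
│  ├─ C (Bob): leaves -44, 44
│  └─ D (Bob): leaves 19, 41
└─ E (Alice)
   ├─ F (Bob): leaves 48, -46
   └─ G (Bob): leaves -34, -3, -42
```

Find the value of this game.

C (Bob): min(-44, 44) = -44
D (Bob): min(19, 41) = 19
B (Alice): max(-44, 19) = 19
F (Bob): min(48, -46) = -46
G (Bob): min(-34, -3, -42) = -42
E (Alice): max(-46, -42) = -42
Root (Bob): min(19, -42) = -42

-42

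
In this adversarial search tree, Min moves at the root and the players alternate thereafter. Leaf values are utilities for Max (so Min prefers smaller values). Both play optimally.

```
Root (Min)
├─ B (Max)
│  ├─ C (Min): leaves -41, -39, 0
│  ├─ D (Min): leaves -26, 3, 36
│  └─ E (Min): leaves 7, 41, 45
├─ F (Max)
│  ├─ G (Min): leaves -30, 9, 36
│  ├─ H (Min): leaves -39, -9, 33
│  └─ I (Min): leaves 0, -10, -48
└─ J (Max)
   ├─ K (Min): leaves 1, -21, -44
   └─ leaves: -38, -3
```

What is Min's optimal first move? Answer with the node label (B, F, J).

C (Min): min(-41, -39, 0) = -41
D (Min): min(-26, 3, 36) = -26
E (Min): min(7, 41, 45) = 7
B (Max): max(-41, -26, 7) = 7
G (Min): min(-30, 9, 36) = -30
H (Min): min(-39, -9, 33) = -39
I (Min): min(0, -10, -48) = -48
F (Max): max(-30, -39, -48) = -30
K (Min): min(1, -21, -44) = -44
J (Max): max(-44, -38, -3) = -3
Root (Min): min(7, -30, -3) = -30
Min picks the child with the lowest value: F (value -30).

F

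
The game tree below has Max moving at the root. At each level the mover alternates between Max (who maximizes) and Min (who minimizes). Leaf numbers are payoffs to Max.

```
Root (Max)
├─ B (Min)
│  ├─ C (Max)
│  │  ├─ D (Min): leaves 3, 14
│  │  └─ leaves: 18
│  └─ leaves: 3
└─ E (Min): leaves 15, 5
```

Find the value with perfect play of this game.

D (Min): min(3, 14) = 3
C (Max): max(3, 18) = 18
B (Min): min(18, 3) = 3
E (Min): min(15, 5) = 5
Root (Max): max(3, 5) = 5

5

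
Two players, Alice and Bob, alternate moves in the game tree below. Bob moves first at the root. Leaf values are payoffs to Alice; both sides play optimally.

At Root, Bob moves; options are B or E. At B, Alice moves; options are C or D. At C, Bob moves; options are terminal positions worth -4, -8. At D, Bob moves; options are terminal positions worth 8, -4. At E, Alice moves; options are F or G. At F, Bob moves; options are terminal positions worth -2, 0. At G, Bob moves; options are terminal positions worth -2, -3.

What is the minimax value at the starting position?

C (Bob): min(-4, -8) = -8
D (Bob): min(8, -4) = -4
B (Alice): max(-8, -4) = -4
F (Bob): min(-2, 0) = -2
G (Bob): min(-2, -3) = -3
E (Alice): max(-2, -3) = -2
Root (Bob): min(-4, -2) = -4

-4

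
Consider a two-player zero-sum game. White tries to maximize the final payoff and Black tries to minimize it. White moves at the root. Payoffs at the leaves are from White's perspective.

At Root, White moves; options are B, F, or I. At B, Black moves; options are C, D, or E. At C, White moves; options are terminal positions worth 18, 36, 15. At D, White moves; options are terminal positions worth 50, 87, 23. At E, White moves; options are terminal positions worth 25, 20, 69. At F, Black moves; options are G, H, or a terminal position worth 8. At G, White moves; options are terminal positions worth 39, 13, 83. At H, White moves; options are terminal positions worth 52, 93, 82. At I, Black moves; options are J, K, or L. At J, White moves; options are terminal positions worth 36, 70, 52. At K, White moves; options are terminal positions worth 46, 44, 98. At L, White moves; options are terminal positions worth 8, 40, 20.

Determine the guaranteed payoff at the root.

40

C (White): max(18, 36, 15) = 36
D (White): max(50, 87, 23) = 87
E (White): max(25, 20, 69) = 69
B (Black): min(36, 87, 69) = 36
G (White): max(39, 13, 83) = 83
H (White): max(52, 93, 82) = 93
F (Black): min(83, 93, 8) = 8
J (White): max(36, 70, 52) = 70
K (White): max(46, 44, 98) = 98
L (White): max(8, 40, 20) = 40
I (Black): min(70, 98, 40) = 40
Root (White): max(36, 8, 40) = 40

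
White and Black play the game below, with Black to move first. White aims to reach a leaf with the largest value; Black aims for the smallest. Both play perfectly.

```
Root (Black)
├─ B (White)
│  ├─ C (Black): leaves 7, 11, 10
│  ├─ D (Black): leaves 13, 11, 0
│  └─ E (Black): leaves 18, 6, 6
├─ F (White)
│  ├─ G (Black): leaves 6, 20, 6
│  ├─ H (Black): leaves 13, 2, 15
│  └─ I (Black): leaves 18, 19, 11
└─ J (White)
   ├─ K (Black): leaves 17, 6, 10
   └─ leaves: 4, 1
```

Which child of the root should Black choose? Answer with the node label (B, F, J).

J

C (Black): min(7, 11, 10) = 7
D (Black): min(13, 11, 0) = 0
E (Black): min(18, 6, 6) = 6
B (White): max(7, 0, 6) = 7
G (Black): min(6, 20, 6) = 6
H (Black): min(13, 2, 15) = 2
I (Black): min(18, 19, 11) = 11
F (White): max(6, 2, 11) = 11
K (Black): min(17, 6, 10) = 6
J (White): max(6, 4, 1) = 6
Root (Black): min(7, 11, 6) = 6
Black picks the child with the lowest value: J (value 6).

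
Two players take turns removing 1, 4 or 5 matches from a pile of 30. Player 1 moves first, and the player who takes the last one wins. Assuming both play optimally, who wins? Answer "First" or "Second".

Positions where the player to move wins (W) vs loses (L):
i:   0  1  2  3  4  5  6  7  8  9 10 11 12 13 14 15 16 17 18 19 20 21 22 23 24 25 26 27 28 29 30
     L  W  L  W  W  W  W  W  L  W  L  W  W  W  W  W  L  W  L  W  W  W  W  W  L  W  L  W  W  W  W
Position 30 is W, so the first player wins.

First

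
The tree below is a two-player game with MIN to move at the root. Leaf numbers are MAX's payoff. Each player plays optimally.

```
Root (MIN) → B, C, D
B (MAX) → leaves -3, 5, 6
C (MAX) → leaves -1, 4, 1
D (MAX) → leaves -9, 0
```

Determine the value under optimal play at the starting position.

0

B (MAX): max(-3, 5, 6) = 6
C (MAX): max(-1, 4, 1) = 4
D (MAX): max(-9, 0) = 0
Root (MIN): min(6, 4, 0) = 0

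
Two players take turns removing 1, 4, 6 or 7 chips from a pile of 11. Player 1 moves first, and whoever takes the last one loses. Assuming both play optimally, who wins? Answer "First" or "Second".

Mark each pile size as W (mover wins) or L (mover loses):
i:   0  1  2  3  4  5  6  7  8  9 10 11
     W  L  W  L  W  W  L  W  W  W  W  L
Position 11 is L, so the second player wins.

Second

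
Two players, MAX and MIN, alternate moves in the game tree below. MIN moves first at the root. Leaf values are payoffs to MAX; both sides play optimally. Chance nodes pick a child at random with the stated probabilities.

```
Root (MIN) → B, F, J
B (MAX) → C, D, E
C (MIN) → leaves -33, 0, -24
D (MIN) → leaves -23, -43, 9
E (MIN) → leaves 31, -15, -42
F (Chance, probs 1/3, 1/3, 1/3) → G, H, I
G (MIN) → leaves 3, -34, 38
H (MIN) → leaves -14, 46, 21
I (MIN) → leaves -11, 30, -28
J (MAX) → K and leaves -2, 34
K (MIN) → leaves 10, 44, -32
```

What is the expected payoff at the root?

-33

C (MIN): min(-33, 0, -24) = -33
D (MIN): min(-23, -43, 9) = -43
E (MIN): min(31, -15, -42) = -42
B (MAX): max(-33, -43, -42) = -33
G (MIN): min(3, -34, 38) = -34
H (MIN): min(-14, 46, 21) = -14
I (MIN): min(-11, 30, -28) = -28
F (Chance): 1/3·-34 + 1/3·-14 + 1/3·-28 = -25.33
K (MIN): min(10, 44, -32) = -32
J (MAX): max(-32, -2, 34) = 34
Root (MIN): min(-33, -25.33, 34) = -33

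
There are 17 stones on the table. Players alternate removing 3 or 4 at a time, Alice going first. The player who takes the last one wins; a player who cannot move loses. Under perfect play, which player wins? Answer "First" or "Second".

W/L table (W = player to move can force a win):
i:   0  1  2  3  4  5  6  7  8  9 10 11 12 13 14 15 16 17
     L  L  L  W  W  W  W  L  L  L  W  W  W  W  L  L  L  W
Position 17 is W, so the first player wins.

First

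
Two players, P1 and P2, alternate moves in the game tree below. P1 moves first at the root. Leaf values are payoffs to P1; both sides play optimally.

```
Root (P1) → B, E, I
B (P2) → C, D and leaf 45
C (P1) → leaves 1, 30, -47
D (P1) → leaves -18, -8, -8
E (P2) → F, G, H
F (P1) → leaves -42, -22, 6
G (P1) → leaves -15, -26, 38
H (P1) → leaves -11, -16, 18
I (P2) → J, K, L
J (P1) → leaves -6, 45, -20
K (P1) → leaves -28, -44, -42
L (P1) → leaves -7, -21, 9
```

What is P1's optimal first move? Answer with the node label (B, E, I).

C (P1): max(1, 30, -47) = 30
D (P1): max(-18, -8, -8) = -8
B (P2): min(30, -8, 45) = -8
F (P1): max(-42, -22, 6) = 6
G (P1): max(-15, -26, 38) = 38
H (P1): max(-11, -16, 18) = 18
E (P2): min(6, 38, 18) = 6
J (P1): max(-6, 45, -20) = 45
K (P1): max(-28, -44, -42) = -28
L (P1): max(-7, -21, 9) = 9
I (P2): min(45, -28, 9) = -28
Root (P1): max(-8, 6, -28) = 6
P1 picks the child with the highest value: E (value 6).

E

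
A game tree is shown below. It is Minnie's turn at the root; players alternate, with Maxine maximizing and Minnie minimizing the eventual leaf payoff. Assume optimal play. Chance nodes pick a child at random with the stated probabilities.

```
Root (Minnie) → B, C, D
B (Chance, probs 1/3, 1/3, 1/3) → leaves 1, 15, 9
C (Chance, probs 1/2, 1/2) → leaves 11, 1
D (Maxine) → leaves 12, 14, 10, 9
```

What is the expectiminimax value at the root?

B (Chance): 1/3·1 + 1/3·15 + 1/3·9 = 8.33
C (Chance): 1/2·11 + 1/2·1 = 6
D (Maxine): max(12, 14, 10, 9) = 14
Root (Minnie): min(8.33, 6, 14) = 6

6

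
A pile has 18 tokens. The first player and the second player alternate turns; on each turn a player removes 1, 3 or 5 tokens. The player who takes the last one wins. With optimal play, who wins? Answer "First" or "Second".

Second

i:   0  1  2  3  4  5  6  7  8  9 10 11 12 13 14 15 16 17 18
     L  W  L  W  L  W  L  W  L  W  L  W  L  W  L  W  L  W  L
Position 18 is L, so the second player wins.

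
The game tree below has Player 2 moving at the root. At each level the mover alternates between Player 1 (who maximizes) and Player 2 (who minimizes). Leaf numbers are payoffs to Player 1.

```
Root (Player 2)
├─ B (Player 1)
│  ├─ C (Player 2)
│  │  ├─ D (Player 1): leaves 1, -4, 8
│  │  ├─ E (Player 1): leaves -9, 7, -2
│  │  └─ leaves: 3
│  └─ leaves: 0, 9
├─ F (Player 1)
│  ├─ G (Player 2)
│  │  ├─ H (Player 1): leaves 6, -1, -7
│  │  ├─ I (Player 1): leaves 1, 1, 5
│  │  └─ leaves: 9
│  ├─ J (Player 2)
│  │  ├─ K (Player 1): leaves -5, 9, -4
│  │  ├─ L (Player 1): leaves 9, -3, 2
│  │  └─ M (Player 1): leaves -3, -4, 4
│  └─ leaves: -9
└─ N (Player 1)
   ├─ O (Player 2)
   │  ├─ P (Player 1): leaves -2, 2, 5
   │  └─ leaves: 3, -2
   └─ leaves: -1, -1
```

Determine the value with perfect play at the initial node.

-1

D (Player 1): max(1, -4, 8) = 8
E (Player 1): max(-9, 7, -2) = 7
C (Player 2): min(8, 7, 3) = 3
B (Player 1): max(3, 0, 9) = 9
H (Player 1): max(6, -1, -7) = 6
I (Player 1): max(1, 1, 5) = 5
G (Player 2): min(6, 5, 9) = 5
K (Player 1): max(-5, 9, -4) = 9
L (Player 1): max(9, -3, 2) = 9
M (Player 1): max(-3, -4, 4) = 4
J (Player 2): min(9, 9, 4) = 4
F (Player 1): max(5, 4, -9) = 5
P (Player 1): max(-2, 2, 5) = 5
O (Player 2): min(5, 3, -2) = -2
N (Player 1): max(-2, -1, -1) = -1
Root (Player 2): min(9, 5, -1) = -1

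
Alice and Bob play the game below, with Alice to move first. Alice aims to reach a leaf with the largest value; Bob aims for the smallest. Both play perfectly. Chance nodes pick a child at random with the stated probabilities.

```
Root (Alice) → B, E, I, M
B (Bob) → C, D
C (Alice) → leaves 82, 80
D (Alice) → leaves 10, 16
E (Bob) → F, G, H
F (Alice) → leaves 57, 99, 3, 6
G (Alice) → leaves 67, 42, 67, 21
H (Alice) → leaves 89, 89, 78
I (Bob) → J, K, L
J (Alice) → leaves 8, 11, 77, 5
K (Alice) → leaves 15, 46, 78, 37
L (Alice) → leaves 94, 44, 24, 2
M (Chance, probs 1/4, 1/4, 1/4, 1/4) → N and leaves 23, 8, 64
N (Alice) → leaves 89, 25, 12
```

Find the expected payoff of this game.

77

C (Alice): max(82, 80) = 82
D (Alice): max(10, 16) = 16
B (Bob): min(82, 16) = 16
F (Alice): max(57, 99, 3, 6) = 99
G (Alice): max(67, 42, 67, 21) = 67
H (Alice): max(89, 89, 78) = 89
E (Bob): min(99, 67, 89) = 67
J (Alice): max(8, 11, 77, 5) = 77
K (Alice): max(15, 46, 78, 37) = 78
L (Alice): max(94, 44, 24, 2) = 94
I (Bob): min(77, 78, 94) = 77
N (Alice): max(89, 25, 12) = 89
M (Chance): 1/4·89 + 1/4·23 + 1/4·8 + 1/4·64 = 46
Root (Alice): max(16, 67, 77, 46) = 77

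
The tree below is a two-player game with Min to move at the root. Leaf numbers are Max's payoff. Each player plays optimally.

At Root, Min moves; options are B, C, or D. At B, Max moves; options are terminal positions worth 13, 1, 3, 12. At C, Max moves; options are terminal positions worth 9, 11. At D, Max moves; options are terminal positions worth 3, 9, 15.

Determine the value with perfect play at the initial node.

B (Max): max(13, 1, 3, 12) = 13
C (Max): max(9, 11) = 11
D (Max): max(3, 9, 15) = 15
Root (Min): min(13, 11, 15) = 11

11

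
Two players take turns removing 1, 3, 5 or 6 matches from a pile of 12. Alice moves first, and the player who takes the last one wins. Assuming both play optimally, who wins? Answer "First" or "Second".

W/L table (W = player to move can force a win):
i:   0  1  2  3  4  5  6  7  8  9 10 11 12
     L  W  L  W  L  W  W  W  W  W  W  L  W
Position 12 is W, so the first player wins.

First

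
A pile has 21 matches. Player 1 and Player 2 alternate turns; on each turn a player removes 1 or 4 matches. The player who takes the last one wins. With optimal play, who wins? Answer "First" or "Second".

First

i:   0  1  2  3  4  5  6  7  8  9 10 11 12 13 14 15 16 17 18 19 20 21
     L  W  L  W  W  L  W  L  W  W  L  W  L  W  W  L  W  L  W  W  L  W
Position 21 is W, so the first player wins.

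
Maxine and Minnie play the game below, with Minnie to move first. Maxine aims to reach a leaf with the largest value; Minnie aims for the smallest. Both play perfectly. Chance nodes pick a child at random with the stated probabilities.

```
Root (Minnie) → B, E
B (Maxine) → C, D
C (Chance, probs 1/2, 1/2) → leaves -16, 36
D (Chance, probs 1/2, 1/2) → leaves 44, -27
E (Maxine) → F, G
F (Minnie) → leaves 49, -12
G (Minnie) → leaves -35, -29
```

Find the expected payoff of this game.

C (Chance): 1/2·-16 + 1/2·36 = 10
D (Chance): 1/2·44 + 1/2·-27 = 8.5
B (Maxine): max(10, 8.5) = 10
F (Minnie): min(49, -12) = -12
G (Minnie): min(-35, -29) = -35
E (Maxine): max(-12, -35) = -12
Root (Minnie): min(10, -12) = -12

-12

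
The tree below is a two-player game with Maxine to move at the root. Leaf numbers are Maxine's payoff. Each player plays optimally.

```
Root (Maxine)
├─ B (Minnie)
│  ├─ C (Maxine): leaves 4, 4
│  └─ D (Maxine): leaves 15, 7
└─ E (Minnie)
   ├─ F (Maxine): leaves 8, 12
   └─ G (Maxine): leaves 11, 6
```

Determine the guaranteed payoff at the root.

11

C (Maxine): max(4, 4) = 4
D (Maxine): max(15, 7) = 15
B (Minnie): min(4, 15) = 4
F (Maxine): max(8, 12) = 12
G (Maxine): max(11, 6) = 11
E (Minnie): min(12, 11) = 11
Root (Maxine): max(4, 11) = 11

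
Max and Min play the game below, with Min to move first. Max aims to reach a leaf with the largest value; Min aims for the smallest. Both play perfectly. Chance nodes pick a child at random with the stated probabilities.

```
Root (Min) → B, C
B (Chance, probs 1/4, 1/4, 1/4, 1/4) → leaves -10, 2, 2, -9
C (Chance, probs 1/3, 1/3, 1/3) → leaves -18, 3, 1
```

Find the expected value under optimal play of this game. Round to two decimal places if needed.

B (Chance): 1/4·-10 + 1/4·2 + 1/4·2 + 1/4·-9 = -3.75
C (Chance): 1/3·-18 + 1/3·3 + 1/3·1 = -4.67
Root (Min): min(-3.75, -4.67) = -4.67

-4.67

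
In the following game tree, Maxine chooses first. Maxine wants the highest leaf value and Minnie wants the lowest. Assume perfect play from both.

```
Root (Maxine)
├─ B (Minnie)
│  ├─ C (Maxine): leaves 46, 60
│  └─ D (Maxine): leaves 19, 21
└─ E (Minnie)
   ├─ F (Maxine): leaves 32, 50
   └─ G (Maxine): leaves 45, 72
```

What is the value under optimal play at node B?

C: max(46, 60) = 60
D: max(19, 21) = 21
B: min(60, 21) = 21

21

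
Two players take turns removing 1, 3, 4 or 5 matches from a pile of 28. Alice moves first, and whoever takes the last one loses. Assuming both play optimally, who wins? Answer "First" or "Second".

Compute winning (W) and losing (L) positions by backward induction:
i:   0  1  2  3  4  5  6  7  8  9 10 11 12 13 14 15 16 17 18 19 20 21 22 23 24 25 26 27 28
     W  L  W  L  W  W  W  W  W  L  W  L  W  W  W  W  W  L  W  L  W  W  W  W  W  L  W  L  W
Position 28 is W, so the first player wins.

First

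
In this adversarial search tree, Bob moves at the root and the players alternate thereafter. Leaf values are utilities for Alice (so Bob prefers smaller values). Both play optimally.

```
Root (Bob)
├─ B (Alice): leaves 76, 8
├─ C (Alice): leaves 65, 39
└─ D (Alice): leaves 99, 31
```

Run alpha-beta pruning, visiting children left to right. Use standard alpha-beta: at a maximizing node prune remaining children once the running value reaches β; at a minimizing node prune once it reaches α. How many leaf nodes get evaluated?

5

B [α=-∞,β=+∞]: v=76
C [α=-∞,β=76]: v=65
D [α=-∞,β=65]: v=99 after child 1 ≥ β → β-cutoff, skip 1
Root [α=-∞,β=+∞]: v=65
Leaves evaluated: 5 of 6.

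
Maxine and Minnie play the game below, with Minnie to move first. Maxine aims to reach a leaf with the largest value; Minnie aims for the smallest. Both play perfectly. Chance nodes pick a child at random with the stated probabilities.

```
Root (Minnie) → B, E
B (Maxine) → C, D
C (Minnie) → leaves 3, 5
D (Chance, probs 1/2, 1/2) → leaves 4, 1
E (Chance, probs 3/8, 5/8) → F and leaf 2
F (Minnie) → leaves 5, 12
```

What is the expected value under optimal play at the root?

C (Minnie): min(3, 5) = 3
D (Chance): 1/2·4 + 1/2·1 = 2.5
B (Maxine): max(3, 2.5) = 3
F (Minnie): min(5, 12) = 5
E (Chance): 3/8·5 + 5/8·2 = 3.12
Root (Minnie): min(3, 3.12) = 3

3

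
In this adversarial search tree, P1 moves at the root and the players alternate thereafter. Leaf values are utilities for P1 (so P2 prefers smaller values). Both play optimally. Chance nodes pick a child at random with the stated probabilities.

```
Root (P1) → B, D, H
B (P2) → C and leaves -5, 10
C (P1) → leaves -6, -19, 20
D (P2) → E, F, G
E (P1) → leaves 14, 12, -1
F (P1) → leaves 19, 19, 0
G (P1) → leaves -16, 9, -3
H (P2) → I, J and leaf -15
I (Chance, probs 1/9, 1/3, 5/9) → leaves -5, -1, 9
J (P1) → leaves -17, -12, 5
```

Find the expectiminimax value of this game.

C (P1): max(-6, -19, 20) = 20
B (P2): min(20, -5, 10) = -5
E (P1): max(14, 12, -1) = 14
F (P1): max(19, 19, 0) = 19
G (P1): max(-16, 9, -3) = 9
D (P2): min(14, 19, 9) = 9
I (Chance): 1/9·-5 + 1/3·-1 + 5/9·9 = 4.11
J (P1): max(-17, -12, 5) = 5
H (P2): min(4.11, 5, -15) = -15
Root (P1): max(-5, 9, -15) = 9

9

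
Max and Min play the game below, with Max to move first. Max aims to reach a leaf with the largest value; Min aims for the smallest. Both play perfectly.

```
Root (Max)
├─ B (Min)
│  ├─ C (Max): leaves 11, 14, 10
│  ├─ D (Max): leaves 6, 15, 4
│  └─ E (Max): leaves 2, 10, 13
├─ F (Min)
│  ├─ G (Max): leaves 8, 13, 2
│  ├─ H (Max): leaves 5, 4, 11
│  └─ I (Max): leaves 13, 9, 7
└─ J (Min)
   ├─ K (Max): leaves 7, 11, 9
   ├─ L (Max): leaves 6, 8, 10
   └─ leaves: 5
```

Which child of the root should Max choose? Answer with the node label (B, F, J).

B

C (Max): max(11, 14, 10) = 14
D (Max): max(6, 15, 4) = 15
E (Max): max(2, 10, 13) = 13
B (Min): min(14, 15, 13) = 13
G (Max): max(8, 13, 2) = 13
H (Max): max(5, 4, 11) = 11
I (Max): max(13, 9, 7) = 13
F (Min): min(13, 11, 13) = 11
K (Max): max(7, 11, 9) = 11
L (Max): max(6, 8, 10) = 10
J (Min): min(11, 10, 5) = 5
Root (Max): max(13, 11, 5) = 13
Max picks the child with the highest value: B (value 13).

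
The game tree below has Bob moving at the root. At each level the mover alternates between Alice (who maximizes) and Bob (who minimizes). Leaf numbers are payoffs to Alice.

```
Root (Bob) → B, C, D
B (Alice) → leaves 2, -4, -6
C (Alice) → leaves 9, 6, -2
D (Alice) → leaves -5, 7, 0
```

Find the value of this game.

2

B (Alice): max(2, -4, -6) = 2
C (Alice): max(9, 6, -2) = 9
D (Alice): max(-5, 7, 0) = 7
Root (Bob): min(2, 9, 7) = 2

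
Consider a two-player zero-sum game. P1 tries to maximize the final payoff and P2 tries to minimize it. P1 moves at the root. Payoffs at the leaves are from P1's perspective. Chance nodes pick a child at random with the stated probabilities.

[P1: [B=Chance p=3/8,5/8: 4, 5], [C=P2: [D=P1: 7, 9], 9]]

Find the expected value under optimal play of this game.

B (Chance): 3/8·4 + 5/8·5 = 4.62
D (P1): max(7, 9) = 9
C (P2): min(9, 9) = 9
Root (P1): max(4.62, 9) = 9

9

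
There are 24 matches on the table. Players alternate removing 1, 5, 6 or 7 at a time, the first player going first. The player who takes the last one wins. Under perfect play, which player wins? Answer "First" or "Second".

Second

Mark each pile size as W (mover wins) or L (mover loses):
i:   0  1  2  3  4  5  6  7  8  9 10 11 12 13 14 15 16 17 18 19 20 21 22 23 24
     L  W  L  W  L  W  W  W  W  W  W  W  L  W  L  W  L  W  W  W  W  W  W  W  L
Position 24 is L, so the second player wins.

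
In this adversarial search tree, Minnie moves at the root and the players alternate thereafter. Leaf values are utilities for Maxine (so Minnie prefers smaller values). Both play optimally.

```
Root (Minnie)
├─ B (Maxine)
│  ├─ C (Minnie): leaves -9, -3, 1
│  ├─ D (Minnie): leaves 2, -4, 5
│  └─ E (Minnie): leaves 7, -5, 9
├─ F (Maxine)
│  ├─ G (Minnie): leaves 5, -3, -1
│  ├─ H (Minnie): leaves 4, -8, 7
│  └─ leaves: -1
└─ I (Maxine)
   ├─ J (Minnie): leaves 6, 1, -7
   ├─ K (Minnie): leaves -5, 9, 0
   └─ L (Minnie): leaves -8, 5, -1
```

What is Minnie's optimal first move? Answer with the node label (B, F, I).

I

C (Minnie): min(-9, -3, 1) = -9
D (Minnie): min(2, -4, 5) = -4
E (Minnie): min(7, -5, 9) = -5
B (Maxine): max(-9, -4, -5) = -4
G (Minnie): min(5, -3, -1) = -3
H (Minnie): min(4, -8, 7) = -8
F (Maxine): max(-3, -8, -1) = -1
J (Minnie): min(6, 1, -7) = -7
K (Minnie): min(-5, 9, 0) = -5
L (Minnie): min(-8, 5, -1) = -8
I (Maxine): max(-7, -5, -8) = -5
Root (Minnie): min(-4, -1, -5) = -5
Minnie picks the child with the lowest value: I (value -5).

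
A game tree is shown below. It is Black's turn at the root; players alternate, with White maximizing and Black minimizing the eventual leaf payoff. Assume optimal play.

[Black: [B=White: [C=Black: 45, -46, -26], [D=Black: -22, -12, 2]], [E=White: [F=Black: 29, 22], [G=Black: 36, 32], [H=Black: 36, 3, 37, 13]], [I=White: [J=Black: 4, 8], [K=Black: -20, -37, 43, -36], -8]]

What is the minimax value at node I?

J: min(4, 8) = 4
K: min(-20, -37, 43, -36) = -37
I: max(4, -37, -8) = 4

4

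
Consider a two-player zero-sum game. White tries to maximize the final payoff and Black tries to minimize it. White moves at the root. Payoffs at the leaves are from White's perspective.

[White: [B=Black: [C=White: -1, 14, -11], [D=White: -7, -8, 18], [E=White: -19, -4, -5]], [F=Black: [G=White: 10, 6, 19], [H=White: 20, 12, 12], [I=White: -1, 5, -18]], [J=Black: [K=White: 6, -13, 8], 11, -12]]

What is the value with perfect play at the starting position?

5

C (White): max(-1, 14, -11) = 14
D (White): max(-7, -8, 18) = 18
E (White): max(-19, -4, -5) = -4
B (Black): min(14, 18, -4) = -4
G (White): max(10, 6, 19) = 19
H (White): max(20, 12, 12) = 20
I (White): max(-1, 5, -18) = 5
F (Black): min(19, 20, 5) = 5
K (White): max(6, -13, 8) = 8
J (Black): min(8, 11, -12) = -12
Root (White): max(-4, 5, -12) = 5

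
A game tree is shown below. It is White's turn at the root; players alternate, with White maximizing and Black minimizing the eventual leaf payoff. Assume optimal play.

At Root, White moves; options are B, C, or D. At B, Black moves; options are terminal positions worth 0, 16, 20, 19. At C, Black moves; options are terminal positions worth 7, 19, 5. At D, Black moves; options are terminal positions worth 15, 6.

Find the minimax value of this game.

6

B (Black): min(0, 16, 20, 19) = 0
C (Black): min(7, 19, 5) = 5
D (Black): min(15, 6) = 6
Root (White): max(0, 5, 6) = 6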